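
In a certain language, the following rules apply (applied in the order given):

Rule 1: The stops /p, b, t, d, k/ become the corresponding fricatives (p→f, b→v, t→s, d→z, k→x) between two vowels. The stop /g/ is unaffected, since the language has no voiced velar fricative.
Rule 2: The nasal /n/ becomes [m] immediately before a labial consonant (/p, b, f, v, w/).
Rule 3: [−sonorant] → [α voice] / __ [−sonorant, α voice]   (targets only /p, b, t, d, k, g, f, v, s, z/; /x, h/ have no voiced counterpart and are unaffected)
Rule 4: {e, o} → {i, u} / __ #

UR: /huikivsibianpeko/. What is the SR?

Rule 1 (intervocalic spirantization): /k/ is a stop between vowels /i/ and /i/, so it spirantizes to the fricative [x]. /b/ is a stop between vowels /i/ and /i/, so it spirantizes to the fricative [v]. /k/ is a stop between vowels /e/ and /o/, so it spirantizes to the fricative [x]. /huikivsibianpeko/ → huixivsivianpexo.
Rule 2 (nasal place assimilation): /n/ precedes the labial consonant /p/, so it assimilates in place to [m]. /huixivsivianpexo/ → huixivsiviampexo.
Rule 3 (regressive voicing assimilation): /v/ precedes the voiceless obstruent /s/, so it devoices to [f] by assimilation. /huixivsiviampexo/ → huixifsiviampexo.
Rule 4 (final vowel raising): /o/ is a mid vowel in word-final position, so it raises to [u]. /huixifsiviampexo/ → huixifsiviampexu.

huixifsiviampexu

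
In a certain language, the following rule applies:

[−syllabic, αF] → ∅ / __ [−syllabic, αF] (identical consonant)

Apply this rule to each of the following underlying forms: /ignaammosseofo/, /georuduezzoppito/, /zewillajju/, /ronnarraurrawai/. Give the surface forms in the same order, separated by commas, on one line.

/ignaammosseofo/: /mm/ is a geminate; the first /m/ deletes. /ss/ is a geminate; the first /s/ deletes. → [ignaamoseofo].
/georuduezzoppito/: /zz/ is a geminate; the first /z/ deletes. /pp/ is a geminate; the first /p/ deletes. → [georuduezopito].
/zewillajju/: /ll/ is a geminate; the first /l/ deletes. /jj/ is a geminate; the first /j/ deletes. → [zewilaju].
/ronnarraurrawai/: /nn/ is a geminate; the first /n/ deletes. /rr/ is a geminate; the first /r/ deletes. /rr/ is a geminate; the first /r/ deletes. → [ronaraurawai].

ignaamoseofo, georuduezopito, zewilaju, ronaraurawai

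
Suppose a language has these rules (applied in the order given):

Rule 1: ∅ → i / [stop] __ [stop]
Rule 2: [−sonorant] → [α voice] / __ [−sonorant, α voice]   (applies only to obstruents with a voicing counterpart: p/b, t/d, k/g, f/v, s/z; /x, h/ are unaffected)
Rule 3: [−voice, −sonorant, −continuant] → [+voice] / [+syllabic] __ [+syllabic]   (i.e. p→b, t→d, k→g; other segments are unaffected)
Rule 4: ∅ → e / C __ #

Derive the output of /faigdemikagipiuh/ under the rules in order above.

Rule 1 (stop-cluster i-epenthesis): /g/ and /d/ form a stop–stop cluster, so [i] is inserted between them. /faigdemikagipiuh/ → faigidemikagipiuh.
Rule 2 (regressive voicing assimilation): no segment meets the environment; /faigidemikagipiuh/ is unchanged.
Rule 3 (intervocalic voicing): /k/ is a voiceless stop between vowels /i/ and /a/, so it voices to [g]. /p/ is a voiceless stop between vowels /i/ and /i/, so it voices to [b]. /faigidemikagipiuh/ → faigidemigagibiuh.
Rule 4 (final e-epenthesis): the form ends in the consonant /h/, so [e] is inserted word-finally. /faigidemigagibiuh/ → faigidemigagibiuhe.

faigidemigagibiuhe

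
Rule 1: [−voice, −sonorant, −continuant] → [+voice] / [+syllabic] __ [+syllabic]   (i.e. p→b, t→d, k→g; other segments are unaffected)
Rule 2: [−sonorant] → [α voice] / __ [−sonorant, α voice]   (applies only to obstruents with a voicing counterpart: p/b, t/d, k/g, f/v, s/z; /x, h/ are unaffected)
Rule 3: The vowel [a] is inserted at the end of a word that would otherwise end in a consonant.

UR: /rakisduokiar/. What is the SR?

ragizduogiara

Rule 1 (intervocalic voicing): /k/ is a voiceless stop between vowels /a/ and /i/, so it voices to [g]. /k/ is a voiceless stop between vowels /o/ and /i/, so it voices to [g]. /rakisduokiar/ → ragisduogiar.
Rule 2 (regressive voicing assimilation): /s/ precedes the voiced obstruent /d/, so it voices to [z] by assimilation. /ragisduogiar/ → ragizduogiar.
Rule 3 (final a-epenthesis): the form ends in the consonant /r/, so [a] is inserted word-finally. /ragizduogiar/ → ragizduogiara.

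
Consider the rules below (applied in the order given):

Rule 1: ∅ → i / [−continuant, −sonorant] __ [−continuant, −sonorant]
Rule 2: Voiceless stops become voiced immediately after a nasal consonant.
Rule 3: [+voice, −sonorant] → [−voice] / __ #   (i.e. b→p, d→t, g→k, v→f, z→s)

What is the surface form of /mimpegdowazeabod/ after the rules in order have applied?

Rule 1 (stop-cluster i-epenthesis): /g/ and /d/ form a stop–stop cluster, so [i] is inserted between them. /mimpegdowazeabod/ → mimpegidowazeabod.
Rule 2 (post-nasal voicing): /p/ is a voiceless stop immediately after the nasal /m/, so it voices to [b]. /mimpegidowazeabod/ → mimbegidowazeabod.
Rule 3 (final devoicing): /d/ is a voiced obstruent in word-final position, so it devoices to [t]. /mimbegidowazeabod/ → mimbegidowazeabot.

mimbegidowazeabot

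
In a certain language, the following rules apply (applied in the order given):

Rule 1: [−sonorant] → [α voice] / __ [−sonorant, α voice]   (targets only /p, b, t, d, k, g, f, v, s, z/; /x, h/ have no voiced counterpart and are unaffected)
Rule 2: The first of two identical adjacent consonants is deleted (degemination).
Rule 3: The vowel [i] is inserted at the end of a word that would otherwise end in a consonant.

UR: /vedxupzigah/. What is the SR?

vetxubzigahi

Rule 1 (regressive voicing assimilation): /d/ precedes the voiceless obstruent /x/, so it devoices to [t] by assimilation. /p/ precedes the voiced obstruent /z/, so it voices to [b] by assimilation. /vedxupzigah/ → vetxubzigah.
Rule 2 (degemination): no segment meets the environment; /vetxubzigah/ is unchanged.
Rule 3 (final i-epenthesis): the form ends in the consonant /h/, so [i] is inserted word-finally. /vetxubzigah/ → vetxubzigahi.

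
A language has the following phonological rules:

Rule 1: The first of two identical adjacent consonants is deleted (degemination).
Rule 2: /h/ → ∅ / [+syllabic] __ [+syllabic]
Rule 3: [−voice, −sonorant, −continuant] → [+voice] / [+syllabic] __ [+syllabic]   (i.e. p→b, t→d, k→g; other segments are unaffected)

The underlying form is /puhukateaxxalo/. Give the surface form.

Rule 1 (degemination): /xx/ is a geminate; the first /x/ deletes. /puhukateaxxalo/ → puhukateaxalo.
Rule 2 (intervocalic h-deletion): /h/ occurs between vowels /u/ and /u/, so it deletes. /puhukateaxalo/ → puukateaxalo.
Rule 3 (intervocalic voicing): /k/ is a voiceless stop between vowels /u/ and /a/, so it voices to [g]. /t/ is a voiceless stop between vowels /a/ and /e/, so it voices to [d]. /puukateaxalo/ → puugadeaxalo.

puugadeaxalo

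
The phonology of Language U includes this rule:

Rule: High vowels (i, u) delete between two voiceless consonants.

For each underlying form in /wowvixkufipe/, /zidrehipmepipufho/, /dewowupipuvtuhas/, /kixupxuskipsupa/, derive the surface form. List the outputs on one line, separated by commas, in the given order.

wowvixkfpe, zidrehpmeppfho, dewowuppuvthas, kxpxskpspa

/wowvixkufipe/: /u/ is a high vowel flanked by voiceless consonants /k/ and /f/, so it deletes. /i/ is a high vowel flanked by voiceless consonants /f/ and /p/, so it deletes. → [wowvixkfpe].
/zidrehipmepipufho/: /i/ is a high vowel flanked by voiceless consonants /h/ and /p/, so it deletes. /i/ is a high vowel flanked by voiceless consonants /p/ and /p/, so it deletes. /u/ is a high vowel flanked by voiceless consonants /p/ and /f/, so it deletes. → [zidrehpmeppfho].
/dewowupipuvtuhas/: /i/ is a high vowel flanked by voiceless consonants /p/ and /p/, so it deletes. /u/ is a high vowel flanked by voiceless consonants /t/ and /h/, so it deletes. → [dewowuppuvthas].
/kixupxuskipsupa/: /i/ is a high vowel flanked by voiceless consonants /k/ and /x/, so it deletes. /u/ is a high vowel flanked by voiceless consonants /x/ and /p/, so it deletes. /u/ is a high vowel flanked by voiceless consonants /x/ and /s/, so it deletes. /i/ is a high vowel flanked by voiceless consonants /k/ and /p/, so it deletes. /u/ is a high vowel flanked by voiceless consonants /s/ and /p/, so it deletes. → [kxpxskpspa].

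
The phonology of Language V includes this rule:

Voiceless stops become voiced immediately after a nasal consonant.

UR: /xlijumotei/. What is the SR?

xlijumotei

No segment of /xlijumotei/ meets the structural description of the rule, so the form surfaces unchanged.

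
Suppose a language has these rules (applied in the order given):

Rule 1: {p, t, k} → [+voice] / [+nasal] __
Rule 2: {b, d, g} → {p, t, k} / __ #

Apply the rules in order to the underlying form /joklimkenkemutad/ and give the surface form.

Rule 1 (post-nasal voicing): /k/ is a voiceless stop immediately after the nasal /m/, so it voices to [g]. /k/ is a voiceless stop immediately after the nasal /n/, so it voices to [g]. /joklimkenkemutad/ → joklimgengemutad.
Rule 2 (final devoicing): /d/ is a voiced stop in word-final position, so it devoices to [t]. /joklimgengemutad/ → joklimgengemutat.

joklimgengemutat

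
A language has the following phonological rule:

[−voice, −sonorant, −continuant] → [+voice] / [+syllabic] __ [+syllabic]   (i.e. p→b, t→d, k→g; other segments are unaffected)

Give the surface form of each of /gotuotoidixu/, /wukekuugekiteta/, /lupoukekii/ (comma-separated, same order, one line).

goduodoidixu, wugeguugegideda, lubougegii

/gotuotoidixu/: /t/ is a voiceless stop between vowels /o/ and /u/, so it voices to [d]. /t/ is a voiceless stop between vowels /o/ and /o/, so it voices to [d]. → [goduodoidixu].
/wukekuugekiteta/: /k/ is a voiceless stop between vowels /u/ and /e/, so it voices to [g]. /k/ is a voiceless stop between vowels /e/ and /u/, so it voices to [g]. /k/ is a voiceless stop between vowels /e/ and /i/, so it voices to [g]. /t/ is a voiceless stop between vowels /i/ and /e/, so it voices to [d]. /t/ is a voiceless stop between vowels /e/ and /a/, so it voices to [d]. → [wugeguugegideda].
/lupoukekii/: /p/ is a voiceless stop between vowels /u/ and /o/, so it voices to [b]. /k/ is a voiceless stop between vowels /u/ and /e/, so it voices to [g]. /k/ is a voiceless stop between vowels /e/ and /i/, so it voices to [g]. → [lubougegii].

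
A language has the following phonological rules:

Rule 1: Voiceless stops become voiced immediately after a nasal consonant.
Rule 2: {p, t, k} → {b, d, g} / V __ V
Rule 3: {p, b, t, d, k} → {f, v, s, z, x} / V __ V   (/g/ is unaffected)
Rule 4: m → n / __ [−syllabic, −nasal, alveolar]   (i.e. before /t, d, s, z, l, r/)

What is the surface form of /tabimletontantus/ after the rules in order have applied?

tavinlezondandus

Rule 1 (post-nasal voicing): /t/ is a voiceless stop immediately after the nasal /n/, so it voices to [d]. /t/ is a voiceless stop immediately after the nasal /n/, so it voices to [d]. /tabimletontantus/ → tabimletondandus.
Rule 2 (intervocalic voicing): /t/ is a voiceless stop between vowels /e/ and /o/, so it voices to [d]. /tabimletondandus/ → tabimledondandus.
Rule 3 (intervocalic spirantization): /b/ is a stop between vowels /a/ and /i/, so it spirantizes to the fricative [v]. /d/ is a stop between vowels /e/ and /o/, so it spirantizes to the fricative [z]. /tabimledondandus/ → tavimlezondandus.
Rule 4 (nasal place assimilation): /m/ precedes the alveolar consonant /l/, so it assimilates in place to [n]. /tavimlezondandus/ → tavinlezondandus.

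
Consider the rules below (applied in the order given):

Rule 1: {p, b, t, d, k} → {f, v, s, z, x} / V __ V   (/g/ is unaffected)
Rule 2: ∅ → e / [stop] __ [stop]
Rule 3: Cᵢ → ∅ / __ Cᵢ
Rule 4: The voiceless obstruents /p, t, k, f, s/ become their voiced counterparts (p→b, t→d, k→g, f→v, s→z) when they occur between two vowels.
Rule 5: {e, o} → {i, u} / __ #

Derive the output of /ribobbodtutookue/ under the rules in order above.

rivobebodeduzooxui

Rule 1 (intervocalic spirantization): /b/ is a stop between vowels /i/ and /o/, so it spirantizes to the fricative [v]. /t/ is a stop between vowels /u/ and /o/, so it spirantizes to the fricative [s]. /k/ is a stop between vowels /o/ and /u/, so it spirantizes to the fricative [x]. /ribobbodtutookue/ → rivobbodtusooxue.
Rule 2 (stop-cluster e-epenthesis): /b/ and /b/ form a stop–stop cluster, so [e] is inserted between them. /d/ and /t/ form a stop–stop cluster, so [e] is inserted between them. /rivobbodtusooxue/ → rivobebodetusooxue.
Rule 3 (degemination): no segment meets the environment; /rivobebodetusooxue/ is unchanged.
Rule 4 (intervocalic voicing): /t/ is a voiceless obstruent between vowels /e/ and /u/, so it voices to [d]. /s/ is a voiceless obstruent between vowels /u/ and /o/, so it voices to [z]. /rivobebodetusooxue/ → rivobebodeduzooxue.
Rule 5 (final vowel raising): /e/ is a mid vowel in word-final position, so it raises to [i]. /rivobebodeduzooxue/ → rivobebodeduzooxui.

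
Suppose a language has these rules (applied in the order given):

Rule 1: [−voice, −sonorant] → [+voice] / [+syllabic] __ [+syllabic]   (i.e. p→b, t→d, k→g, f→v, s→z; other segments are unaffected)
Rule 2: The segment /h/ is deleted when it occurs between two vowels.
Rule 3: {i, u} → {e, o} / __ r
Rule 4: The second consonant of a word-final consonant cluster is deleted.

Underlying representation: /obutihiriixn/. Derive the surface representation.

obudieriix

Rule 1 (intervocalic voicing): /t/ is a voiceless obstruent between vowels /u/ and /i/, so it voices to [d]. /obutihiriixn/ → obudihiriixn.
Rule 2 (intervocalic h-deletion): /h/ occurs between vowels /i/ and /i/, so it deletes. /obudihiriixn/ → obudiiriixn.
Rule 3 (pre-rhotic lowering): /i/ is a high vowel immediately before /r/, so it lowers to [e]. /obudiiriixn/ → obudieriixn.
Rule 4 (final cluster simplification): /n/ is the second consonant of a word-final cluster /xn/, so it deletes. /obudieriixn/ → obudieriix.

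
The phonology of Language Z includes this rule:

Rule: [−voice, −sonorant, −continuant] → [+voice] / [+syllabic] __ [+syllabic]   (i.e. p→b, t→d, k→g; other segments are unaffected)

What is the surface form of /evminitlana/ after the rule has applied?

evminitlana

No segment of /evminitlana/ meets the structural description of the rule, so the form surfaces unchanged.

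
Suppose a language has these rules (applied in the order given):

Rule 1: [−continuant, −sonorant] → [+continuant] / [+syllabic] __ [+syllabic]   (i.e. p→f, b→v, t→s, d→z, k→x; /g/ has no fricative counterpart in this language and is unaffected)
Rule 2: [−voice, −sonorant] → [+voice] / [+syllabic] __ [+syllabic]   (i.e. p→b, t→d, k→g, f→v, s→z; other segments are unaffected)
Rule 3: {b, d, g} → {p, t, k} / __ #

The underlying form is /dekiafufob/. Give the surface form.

Rule 1 (intervocalic spirantization): /k/ is a stop between vowels /e/ and /i/, so it spirantizes to the fricative [x]. /dekiafufob/ → dexiafufob.
Rule 2 (intervocalic voicing): /f/ is a voiceless obstruent between vowels /a/ and /u/, so it voices to [v]. /f/ is a voiceless obstruent between vowels /u/ and /o/, so it voices to [v]. /dexiafufob/ → dexiavuvob.
Rule 3 (final devoicing): /b/ is a voiced stop in word-final position, so it devoices to [p]. /dexiavuvob/ → dexiavuvop.

dexiavuvop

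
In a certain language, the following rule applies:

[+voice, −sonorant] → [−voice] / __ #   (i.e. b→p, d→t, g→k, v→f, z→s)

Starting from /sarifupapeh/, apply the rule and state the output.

No segment of /sarifupapeh/ meets the structural description of the rule, so the form surfaces unchanged.

sarifupapeh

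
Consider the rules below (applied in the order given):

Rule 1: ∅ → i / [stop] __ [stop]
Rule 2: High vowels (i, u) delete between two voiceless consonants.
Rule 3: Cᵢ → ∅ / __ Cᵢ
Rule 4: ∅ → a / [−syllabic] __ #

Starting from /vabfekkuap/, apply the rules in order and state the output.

vabfekuapa

Rule 1 (stop-cluster i-epenthesis): /k/ and /k/ form a stop–stop cluster, so [i] is inserted between them. /vabfekkuap/ → vabfekikuap.
Rule 2 (high vowel syncope): /i/ is a high vowel flanked by voiceless consonants /k/ and /k/, so it deletes. /vabfekikuap/ → vabfekkuap.
Rule 3 (degemination): /kk/ is a geminate; the first /k/ deletes. /vabfekkuap/ → vabfekuap.
Rule 4 (final a-epenthesis): the form ends in the consonant /p/, so [a] is inserted word-finally. /vabfekuap/ → vabfekuapa.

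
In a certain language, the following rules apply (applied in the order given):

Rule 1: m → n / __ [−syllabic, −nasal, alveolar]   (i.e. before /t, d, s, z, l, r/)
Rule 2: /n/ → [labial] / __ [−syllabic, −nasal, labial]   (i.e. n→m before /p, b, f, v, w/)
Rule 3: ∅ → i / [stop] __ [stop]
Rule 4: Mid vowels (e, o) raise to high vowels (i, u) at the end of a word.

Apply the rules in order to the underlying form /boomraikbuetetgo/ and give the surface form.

boonraikibuetetigu

Rule 1 (nasal place assimilation): /m/ precedes the alveolar consonant /r/, so it assimilates in place to [n]. /boomraikbuetetgo/ → boonraikbuetetgo.
Rule 2 (nasal place assimilation): no segment meets the environment; /boonraikbuetetgo/ is unchanged.
Rule 3 (stop-cluster i-epenthesis): /k/ and /b/ form a stop–stop cluster, so [i] is inserted between them. /t/ and /g/ form a stop–stop cluster, so [i] is inserted between them. /boonraikbuetetgo/ → boonraikibuetetigo.
Rule 4 (final vowel raising): /o/ is a mid vowel in word-final position, so it raises to [u]. /boonraikibuetetigo/ → boonraikibuetetigu.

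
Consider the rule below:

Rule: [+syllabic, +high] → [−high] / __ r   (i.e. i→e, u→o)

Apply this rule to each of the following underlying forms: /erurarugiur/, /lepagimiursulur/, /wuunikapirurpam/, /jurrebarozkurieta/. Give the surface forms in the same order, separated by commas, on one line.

/erurarugiur/: /u/ is a high vowel immediately before /r/, so it lowers to [o]. /u/ is a high vowel immediately before /r/, so it lowers to [o]. → [erorarugior].
/lepagimiursulur/: /u/ is a high vowel immediately before /r/, so it lowers to [o]. /u/ is a high vowel immediately before /r/, so it lowers to [o]. → [lepagimiorsulor].
/wuunikapirurpam/: /i/ is a high vowel immediately before /r/, so it lowers to [e]. /u/ is a high vowel immediately before /r/, so it lowers to [o]. → [wuunikaperorpam].
/jurrebarozkurieta/: /u/ is a high vowel immediately before /r/, so it lowers to [o]. /u/ is a high vowel immediately before /r/, so it lowers to [o]. → [jorrebarozkorieta].

erorarugior, lepagimiorsulor, wuunikaperorpam, jorrebarozkorieta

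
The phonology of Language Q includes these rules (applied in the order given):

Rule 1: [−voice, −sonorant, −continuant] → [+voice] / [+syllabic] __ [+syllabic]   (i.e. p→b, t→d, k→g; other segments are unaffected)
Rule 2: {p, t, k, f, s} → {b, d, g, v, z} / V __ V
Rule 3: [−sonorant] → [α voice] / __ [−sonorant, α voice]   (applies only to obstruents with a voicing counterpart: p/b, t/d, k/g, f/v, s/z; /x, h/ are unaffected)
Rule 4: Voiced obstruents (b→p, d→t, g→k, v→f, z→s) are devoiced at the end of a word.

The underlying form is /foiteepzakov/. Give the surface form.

foideebzagof

Rule 1 (intervocalic voicing): /t/ is a voiceless stop between vowels /i/ and /e/, so it voices to [d]. /k/ is a voiceless stop between vowels /a/ and /o/, so it voices to [g]. /foiteepzakov/ → foideepzagov.
Rule 2 (intervocalic voicing): no segment meets the environment; /foideepzagov/ is unchanged.
Rule 3 (regressive voicing assimilation): /p/ precedes the voiced obstruent /z/, so it voices to [b] by assimilation. /foideepzagov/ → foideebzagov.
Rule 4 (final devoicing): /v/ is a voiced obstruent in word-final position, so it devoices to [f]. /foideebzagov/ → foideebzagof.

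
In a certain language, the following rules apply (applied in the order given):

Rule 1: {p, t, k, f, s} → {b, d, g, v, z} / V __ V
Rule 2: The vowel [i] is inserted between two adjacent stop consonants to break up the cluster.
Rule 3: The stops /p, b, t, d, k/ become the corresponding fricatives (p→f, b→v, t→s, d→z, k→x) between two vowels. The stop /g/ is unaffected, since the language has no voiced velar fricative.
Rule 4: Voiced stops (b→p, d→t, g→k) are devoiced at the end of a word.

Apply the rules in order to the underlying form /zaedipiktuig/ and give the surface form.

zaezivixisuik

Rule 1 (intervocalic voicing): /p/ is a voiceless obstruent between vowels /i/ and /i/, so it voices to [b]. /zaedipiktuig/ → zaedibiktuig.
Rule 2 (stop-cluster i-epenthesis): /k/ and /t/ form a stop–stop cluster, so [i] is inserted between them. /zaedibiktuig/ → zaedibikituig.
Rule 3 (intervocalic spirantization): /d/ is a stop between vowels /e/ and /i/, so it spirantizes to the fricative [z]. /b/ is a stop between vowels /i/ and /i/, so it spirantizes to the fricative [v]. /k/ is a stop between vowels /i/ and /i/, so it spirantizes to the fricative [x]. /t/ is a stop between vowels /i/ and /u/, so it spirantizes to the fricative [s]. /zaedibikituig/ → zaezivixisuig.
Rule 4 (final devoicing): /g/ is a voiced stop in word-final position, so it devoices to [k]. /zaezivixisuig/ → zaezivixisuik.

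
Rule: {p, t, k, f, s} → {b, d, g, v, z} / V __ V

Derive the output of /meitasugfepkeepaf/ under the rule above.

/t/ is a voiceless obstruent between vowels /i/ and /a/, so it voices to [d].
/s/ is a voiceless obstruent between vowels /a/ and /u/, so it voices to [z].
/p/ is a voiceless obstruent between vowels /e/ and /a/, so it voices to [b].
Surface form: [meidazugfepkeebaf].

meidazugfepkeebaf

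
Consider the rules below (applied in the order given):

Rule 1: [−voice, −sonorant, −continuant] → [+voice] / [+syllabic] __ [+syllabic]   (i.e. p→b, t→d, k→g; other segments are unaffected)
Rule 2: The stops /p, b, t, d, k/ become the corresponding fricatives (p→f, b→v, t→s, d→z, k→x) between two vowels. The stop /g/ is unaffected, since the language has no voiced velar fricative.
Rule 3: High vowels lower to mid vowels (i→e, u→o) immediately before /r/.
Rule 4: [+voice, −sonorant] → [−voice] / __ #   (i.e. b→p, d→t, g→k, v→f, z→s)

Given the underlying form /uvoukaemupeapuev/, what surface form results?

uvougaemuveavuef

Rule 1 (intervocalic voicing): /k/ is a voiceless stop between vowels /u/ and /a/, so it voices to [g]. /p/ is a voiceless stop between vowels /u/ and /e/, so it voices to [b]. /p/ is a voiceless stop between vowels /a/ and /u/, so it voices to [b]. /uvoukaemupeapuev/ → uvougaemubeabuev.
Rule 2 (intervocalic spirantization): /b/ is a stop between vowels /u/ and /e/, so it spirantizes to the fricative [v]. /b/ is a stop between vowels /a/ and /u/, so it spirantizes to the fricative [v]. /uvougaemubeabuev/ → uvougaemuveavuev.
Rule 3 (pre-rhotic lowering): no segment meets the environment; /uvougaemuveavuev/ is unchanged.
Rule 4 (final devoicing): /v/ is a voiced obstruent in word-final position, so it devoices to [f]. /uvougaemuveavuev/ → uvougaemuveavuef.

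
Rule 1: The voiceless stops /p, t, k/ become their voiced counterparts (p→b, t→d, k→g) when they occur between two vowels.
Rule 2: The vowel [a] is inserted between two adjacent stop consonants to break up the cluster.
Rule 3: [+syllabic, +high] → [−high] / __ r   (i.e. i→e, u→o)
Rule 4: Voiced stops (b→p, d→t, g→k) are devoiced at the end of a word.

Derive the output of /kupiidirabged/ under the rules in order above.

Rule 1 (intervocalic voicing): /p/ is a voiceless stop between vowels /u/ and /i/, so it voices to [b]. /kupiidirabged/ → kubiidirabged.
Rule 2 (stop-cluster a-epenthesis): /b/ and /g/ form a stop–stop cluster, so [a] is inserted between them. /kubiidirabged/ → kubiidirabaged.
Rule 3 (pre-rhotic lowering): /i/ is a high vowel immediately before /r/, so it lowers to [e]. /kubiidirabaged/ → kubiiderabaged.
Rule 4 (final devoicing): /d/ is a voiced stop in word-final position, so it devoices to [t]. /kubiiderabaged/ → kubiiderabaget.

kubiiderabaget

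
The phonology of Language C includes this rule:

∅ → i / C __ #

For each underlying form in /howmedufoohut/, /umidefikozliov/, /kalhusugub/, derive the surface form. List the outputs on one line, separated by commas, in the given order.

howmedufoohuti, umidefikozliovi, kalhusugubi

/howmedufoohut/: the form ends in the consonant /t/, so [i] is inserted word-finally. → [howmedufoohuti].
/umidefikozliov/: the form ends in the consonant /v/, so [i] is inserted word-finally. → [umidefikozliovi].
/kalhusugub/: the form ends in the consonant /b/, so [i] is inserted word-finally. → [kalhusugubi].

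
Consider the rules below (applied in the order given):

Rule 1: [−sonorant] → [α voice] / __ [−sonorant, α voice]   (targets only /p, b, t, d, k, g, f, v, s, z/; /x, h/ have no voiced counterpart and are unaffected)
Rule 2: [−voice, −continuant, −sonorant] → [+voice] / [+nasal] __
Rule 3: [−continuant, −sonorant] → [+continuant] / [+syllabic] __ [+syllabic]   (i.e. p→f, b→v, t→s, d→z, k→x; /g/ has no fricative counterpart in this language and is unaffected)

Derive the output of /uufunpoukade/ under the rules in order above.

Rule 1 (regressive voicing assimilation): no segment meets the environment; /uufunpoukade/ is unchanged.
Rule 2 (post-nasal voicing): /p/ is a voiceless stop immediately after the nasal /n/, so it voices to [b]. /uufunpoukade/ → uufunboukade.
Rule 3 (intervocalic spirantization): /k/ is a stop between vowels /u/ and /a/, so it spirantizes to the fricative [x]. /d/ is a stop between vowels /a/ and /e/, so it spirantizes to the fricative [z]. /uufunboukade/ → uufunbouxaze.

uufunbouxaze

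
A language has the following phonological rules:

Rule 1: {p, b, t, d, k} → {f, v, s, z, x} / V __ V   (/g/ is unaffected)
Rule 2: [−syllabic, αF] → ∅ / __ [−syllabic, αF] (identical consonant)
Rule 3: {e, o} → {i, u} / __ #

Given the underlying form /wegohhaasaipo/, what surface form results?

wegohaasaifu

Rule 1 (intervocalic spirantization): /p/ is a stop between vowels /i/ and /o/, so it spirantizes to the fricative [f]. /wegohhaasaipo/ → wegohhaasaifo.
Rule 2 (degemination): /hh/ is a geminate; the first /h/ deletes. /wegohhaasaifo/ → wegohaasaifo.
Rule 3 (final vowel raising): /o/ is a mid vowel in word-final position, so it raises to [u]. /wegohaasaifo/ → wegohaasaifu.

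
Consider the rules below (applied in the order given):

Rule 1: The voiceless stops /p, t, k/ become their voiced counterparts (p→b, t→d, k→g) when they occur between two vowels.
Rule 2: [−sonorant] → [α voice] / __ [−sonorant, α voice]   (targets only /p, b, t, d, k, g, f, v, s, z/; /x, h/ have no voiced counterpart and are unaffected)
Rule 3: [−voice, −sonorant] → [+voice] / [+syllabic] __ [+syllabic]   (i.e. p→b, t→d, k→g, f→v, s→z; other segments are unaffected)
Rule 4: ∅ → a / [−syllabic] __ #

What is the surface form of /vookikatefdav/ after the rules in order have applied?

voogigadevdava

Rule 1 (intervocalic voicing): /k/ is a voiceless stop between vowels /o/ and /i/, so it voices to [g]. /k/ is a voiceless stop between vowels /i/ and /a/, so it voices to [g]. /t/ is a voiceless stop between vowels /a/ and /e/, so it voices to [d]. /vookikatefdav/ → voogigadefdav.
Rule 2 (regressive voicing assimilation): /f/ precedes the voiced obstruent /d/, so it voices to [v] by assimilation. /voogigadefdav/ → voogigadevdav.
Rule 3 (intervocalic voicing): no segment meets the environment; /voogigadevdav/ is unchanged.
Rule 4 (final a-epenthesis): the form ends in the consonant /v/, so [a] is inserted word-finally. /voogigadevdav/ → voogigadevdava.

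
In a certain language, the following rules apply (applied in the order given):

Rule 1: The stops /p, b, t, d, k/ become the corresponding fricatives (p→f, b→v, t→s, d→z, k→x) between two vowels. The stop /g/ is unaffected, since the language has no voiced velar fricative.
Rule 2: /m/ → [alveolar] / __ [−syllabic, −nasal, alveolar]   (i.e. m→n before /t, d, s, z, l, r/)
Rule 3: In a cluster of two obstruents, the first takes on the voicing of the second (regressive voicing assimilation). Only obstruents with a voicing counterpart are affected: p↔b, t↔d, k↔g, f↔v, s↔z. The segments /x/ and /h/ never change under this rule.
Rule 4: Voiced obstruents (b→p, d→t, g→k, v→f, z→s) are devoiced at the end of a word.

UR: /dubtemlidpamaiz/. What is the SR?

Rule 1 (intervocalic spirantization): no segment meets the environment; /dubtemlidpamaiz/ is unchanged.
Rule 2 (nasal place assimilation): /m/ precedes the alveolar consonant /l/, so it assimilates in place to [n]. /dubtemlidpamaiz/ → dubtenlidpamaiz.
Rule 3 (regressive voicing assimilation): /b/ precedes the voiceless obstruent /t/, so it devoices to [p] by assimilation. /d/ precedes the voiceless obstruent /p/, so it devoices to [t] by assimilation. /dubtenlidpamaiz/ → duptenlitpamaiz.
Rule 4 (final devoicing): /z/ is a voiced obstruent in word-final position, so it devoices to [s]. /duptenlitpamaiz/ → duptenlitpamais.

duptenlitpamais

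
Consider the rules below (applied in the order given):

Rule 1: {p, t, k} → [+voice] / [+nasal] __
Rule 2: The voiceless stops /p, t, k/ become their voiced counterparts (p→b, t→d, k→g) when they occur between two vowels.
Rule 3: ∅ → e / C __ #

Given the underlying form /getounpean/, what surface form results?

Rule 1 (post-nasal voicing): /p/ is a voiceless stop immediately after the nasal /n/, so it voices to [b]. /getounpean/ → getounbean.
Rule 2 (intervocalic voicing): /t/ is a voiceless stop between vowels /e/ and /o/, so it voices to [d]. /getounbean/ → gedounbean.
Rule 3 (final e-epenthesis): the form ends in the consonant /n/, so [e] is inserted word-finally. /gedounbean/ → gedounbeane.

gedounbeane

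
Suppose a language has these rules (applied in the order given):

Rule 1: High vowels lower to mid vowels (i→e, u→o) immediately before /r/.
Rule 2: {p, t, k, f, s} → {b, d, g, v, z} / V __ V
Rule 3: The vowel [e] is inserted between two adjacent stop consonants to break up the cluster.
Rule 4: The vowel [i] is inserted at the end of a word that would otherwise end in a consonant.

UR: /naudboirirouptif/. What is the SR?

naudeboereroupetifi

Rule 1 (pre-rhotic lowering): /i/ is a high vowel immediately before /r/, so it lowers to [e]. /i/ is a high vowel immediately before /r/, so it lowers to [e]. /naudboirirouptif/ → naudboererouptif.
Rule 2 (intervocalic voicing): no segment meets the environment; /naudboererouptif/ is unchanged.
Rule 3 (stop-cluster e-epenthesis): /d/ and /b/ form a stop–stop cluster, so [e] is inserted between them. /p/ and /t/ form a stop–stop cluster, so [e] is inserted between them. /naudboererouptif/ → naudeboereroupetif.
Rule 4 (final i-epenthesis): the form ends in the consonant /f/, so [i] is inserted word-finally. /naudeboereroupetif/ → naudeboereroupetifi.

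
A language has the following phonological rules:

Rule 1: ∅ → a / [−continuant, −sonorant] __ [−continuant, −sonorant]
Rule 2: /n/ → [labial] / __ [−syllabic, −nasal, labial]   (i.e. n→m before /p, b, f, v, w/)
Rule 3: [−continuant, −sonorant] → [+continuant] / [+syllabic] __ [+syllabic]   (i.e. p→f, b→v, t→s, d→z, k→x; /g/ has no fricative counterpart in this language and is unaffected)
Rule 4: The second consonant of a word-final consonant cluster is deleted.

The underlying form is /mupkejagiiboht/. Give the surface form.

Rule 1 (stop-cluster a-epenthesis): /p/ and /k/ form a stop–stop cluster, so [a] is inserted between them. /mupkejagiiboht/ → mupakejagiiboht.
Rule 2 (nasal place assimilation): no segment meets the environment; /mupakejagiiboht/ is unchanged.
Rule 3 (intervocalic spirantization): /p/ is a stop between vowels /u/ and /a/, so it spirantizes to the fricative [f]. /k/ is a stop between vowels /a/ and /e/, so it spirantizes to the fricative [x]. /b/ is a stop between vowels /i/ and /o/, so it spirantizes to the fricative [v]. /mupakejagiiboht/ → mufaxejagiivoht.
Rule 4 (final cluster simplification): /t/ is the second consonant of a word-final cluster /ht/, so it deletes. /mufaxejagiivoht/ → mufaxejagiivoh.

mufaxejagiivoh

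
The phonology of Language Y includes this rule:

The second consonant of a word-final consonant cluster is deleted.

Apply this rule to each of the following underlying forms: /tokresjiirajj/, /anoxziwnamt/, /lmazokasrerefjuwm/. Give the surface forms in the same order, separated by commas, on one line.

tokresjiiraj, anoxziwnam, lmazokasrerefjuw

/tokresjiirajj/: /j/ is the second consonant of a word-final cluster /jj/, so it deletes. → [tokresjiiraj].
/anoxziwnamt/: /t/ is the second consonant of a word-final cluster /mt/, so it deletes. → [anoxziwnam].
/lmazokasrerefjuwm/: /m/ is the second consonant of a word-final cluster /wm/, so it deletes. → [lmazokasrerefjuw].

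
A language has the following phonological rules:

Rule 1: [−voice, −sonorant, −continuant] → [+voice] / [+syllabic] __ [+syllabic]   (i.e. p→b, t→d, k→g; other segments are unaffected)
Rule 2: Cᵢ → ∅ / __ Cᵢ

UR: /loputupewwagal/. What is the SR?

Rule 1 (intervocalic voicing): /p/ is a voiceless stop between vowels /o/ and /u/, so it voices to [b]. /t/ is a voiceless stop between vowels /u/ and /u/, so it voices to [d]. /p/ is a voiceless stop between vowels /u/ and /e/, so it voices to [b]. /loputupewwagal/ → lobudubewwagal.
Rule 2 (degemination): /ww/ is a geminate; the first /w/ deletes. /lobudubewwagal/ → lobudubewagal.

lobudubewagal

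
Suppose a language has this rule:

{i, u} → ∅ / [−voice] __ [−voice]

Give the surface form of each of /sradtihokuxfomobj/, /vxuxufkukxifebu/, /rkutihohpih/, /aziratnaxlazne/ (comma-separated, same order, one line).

/sradtihokuxfomobj/: /i/ is a high vowel flanked by voiceless consonants /t/ and /h/, so it deletes. /u/ is a high vowel flanked by voiceless consonants /k/ and /x/, so it deletes. → [sradthokxfomobj].
/vxuxufkukxifebu/: /u/ is a high vowel flanked by voiceless consonants /x/ and /x/, so it deletes. /u/ is a high vowel flanked by voiceless consonants /x/ and /f/, so it deletes. /u/ is a high vowel flanked by voiceless consonants /k/ and /k/, so it deletes. /i/ is a high vowel flanked by voiceless consonants /x/ and /f/, so it deletes. → [vxxfkkxfebu].
/rkutihohpih/: /u/ is a high vowel flanked by voiceless consonants /k/ and /t/, so it deletes. /i/ is a high vowel flanked by voiceless consonants /t/ and /h/, so it deletes. /i/ is a high vowel flanked by voiceless consonants /p/ and /h/, so it deletes. → [rkthohph].
/aziratnaxlazne/: the rule's environment is not met; surfaces unchanged as [aziratnaxlazne].

sradthokxfomobj, vxxfkkxfebu, rkthohph, aziratnaxlazne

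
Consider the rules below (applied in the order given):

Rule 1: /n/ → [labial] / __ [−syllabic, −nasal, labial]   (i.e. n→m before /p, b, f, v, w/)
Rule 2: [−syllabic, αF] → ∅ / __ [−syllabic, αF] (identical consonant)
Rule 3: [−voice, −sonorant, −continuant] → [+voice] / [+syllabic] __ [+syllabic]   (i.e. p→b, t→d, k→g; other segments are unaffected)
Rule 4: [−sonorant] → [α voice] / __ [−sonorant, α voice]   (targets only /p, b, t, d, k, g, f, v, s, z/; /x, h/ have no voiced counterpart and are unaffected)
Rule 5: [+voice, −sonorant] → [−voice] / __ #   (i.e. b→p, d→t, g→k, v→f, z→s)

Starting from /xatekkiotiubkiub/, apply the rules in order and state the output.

Rule 1 (nasal place assimilation): no segment meets the environment; /xatekkiotiubkiub/ is unchanged.
Rule 2 (degemination): /kk/ is a geminate; the first /k/ deletes. /xatekkiotiubkiub/ → xatekiotiubkiub.
Rule 3 (intervocalic voicing): /t/ is a voiceless stop between vowels /a/ and /e/, so it voices to [d]. /k/ is a voiceless stop between vowels /e/ and /i/, so it voices to [g]. /t/ is a voiceless stop between vowels /o/ and /i/, so it voices to [d]. /xatekiotiubkiub/ → xadegiodiubkiub.
Rule 4 (regressive voicing assimilation): /b/ precedes the voiceless obstruent /k/, so it devoices to [p] by assimilation. /xadegiodiubkiub/ → xadegiodiupkiub.
Rule 5 (final devoicing): /b/ is a voiced obstruent in word-final position, so it devoices to [p]. /xadegiodiupkiub/ → xadegiodiupkiup.

xadegiodiupkiup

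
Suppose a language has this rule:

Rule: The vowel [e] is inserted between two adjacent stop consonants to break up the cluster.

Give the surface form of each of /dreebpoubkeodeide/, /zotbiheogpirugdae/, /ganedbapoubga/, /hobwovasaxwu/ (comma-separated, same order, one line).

/dreebpoubkeodeide/: /b/ and /p/ form a stop–stop cluster, so [e] is inserted between them. /b/ and /k/ form a stop–stop cluster, so [e] is inserted between them. → [dreebepoubekeodeide].
/zotbiheogpirugdae/: /t/ and /b/ form a stop–stop cluster, so [e] is inserted between them. /g/ and /p/ form a stop–stop cluster, so [e] is inserted between them. /g/ and /d/ form a stop–stop cluster, so [e] is inserted between them. → [zotebiheogepirugedae].
/ganedbapoubga/: /d/ and /b/ form a stop–stop cluster, so [e] is inserted between them. /b/ and /g/ form a stop–stop cluster, so [e] is inserted between them. → [ganedebapoubega].
/hobwovasaxwu/: the rule's environment is not met; surfaces unchanged as [hobwovasaxwu].

dreebepoubekeodeide, zotebiheogepirugedae, ganedebapoubega, hobwovasaxwu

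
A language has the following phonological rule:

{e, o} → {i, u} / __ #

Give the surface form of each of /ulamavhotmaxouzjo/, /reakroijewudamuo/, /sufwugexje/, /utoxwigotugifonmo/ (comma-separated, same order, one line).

/ulamavhotmaxouzjo/: /o/ is a mid vowel in word-final position, so it raises to [u]. → [ulamavhotmaxouzju].
/reakroijewudamuo/: /o/ is a mid vowel in word-final position, so it raises to [u]. → [reakroijewudamuu].
/sufwugexje/: /e/ is a mid vowel in word-final position, so it raises to [i]. → [sufwugexji].
/utoxwigotugifonmo/: /o/ is a mid vowel in word-final position, so it raises to [u]. → [utoxwigotugifonmu].

ulamavhotmaxouzju, reakroijewudamuu, sufwugexji, utoxwigotugifonmu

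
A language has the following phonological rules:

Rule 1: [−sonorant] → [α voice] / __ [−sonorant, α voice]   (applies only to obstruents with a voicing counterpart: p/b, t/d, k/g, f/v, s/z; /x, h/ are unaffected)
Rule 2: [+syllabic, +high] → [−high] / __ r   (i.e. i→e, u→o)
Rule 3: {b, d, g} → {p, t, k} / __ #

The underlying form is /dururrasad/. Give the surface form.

dororrasat

Rule 1 (regressive voicing assimilation): no segment meets the environment; /dururrasad/ is unchanged.
Rule 2 (pre-rhotic lowering): /u/ is a high vowel immediately before /r/, so it lowers to [o]. /u/ is a high vowel immediately before /r/, so it lowers to [o]. /dururrasad/ → dororrasad.
Rule 3 (final devoicing): /d/ is a voiced stop in word-final position, so it devoices to [t]. /dororrasad/ → dororrasat.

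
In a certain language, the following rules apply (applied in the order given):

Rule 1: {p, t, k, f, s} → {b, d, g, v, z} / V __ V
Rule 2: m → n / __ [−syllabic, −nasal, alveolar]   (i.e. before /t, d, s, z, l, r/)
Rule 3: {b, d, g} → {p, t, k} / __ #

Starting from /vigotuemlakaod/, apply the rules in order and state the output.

Rule 1 (intervocalic voicing): /t/ is a voiceless obstruent between vowels /o/ and /u/, so it voices to [d]. /k/ is a voiceless obstruent between vowels /a/ and /a/, so it voices to [g]. /vigotuemlakaod/ → vigoduemlagaod.
Rule 2 (nasal place assimilation): /m/ precedes the alveolar consonant /l/, so it assimilates in place to [n]. /vigoduemlagaod/ → vigoduenlagaod.
Rule 3 (final devoicing): /d/ is a voiced stop in word-final position, so it devoices to [t]. /vigoduenlagaod/ → vigoduenlagaot.

vigoduenlagaot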